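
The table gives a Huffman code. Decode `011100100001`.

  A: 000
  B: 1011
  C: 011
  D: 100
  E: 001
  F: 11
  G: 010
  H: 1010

Read left to right; each codeword is recognised as soon as it completes (prefix code):
  011→C | 100→D | 100→D | 001→E
Decoded message: CDDE

CDDE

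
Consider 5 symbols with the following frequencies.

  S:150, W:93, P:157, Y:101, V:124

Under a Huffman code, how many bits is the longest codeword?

3

Merge the two lowest-weight nodes at each step:
merge W(93) and Y(101): 194
merge V(124) and S(150): 274
merge P(157) and 194: 351
merge 274 and 351: 625
Maximum depth reached is 3.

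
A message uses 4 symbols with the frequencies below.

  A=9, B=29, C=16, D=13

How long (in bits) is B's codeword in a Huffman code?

Repeatedly merge the two smallest:
combine A(9), D(13) → 22
combine C(16), 22 → 38
combine B(29), 38 → 67
B sits one level below the root: a 1-bit codeword.

1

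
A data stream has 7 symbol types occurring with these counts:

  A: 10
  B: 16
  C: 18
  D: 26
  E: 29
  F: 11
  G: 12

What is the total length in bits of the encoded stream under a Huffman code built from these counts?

332

Build the Huffman tree bottom-up:
A(10) + F(11) → 21
G(12) + B(16) → 28
C(18) + 21 → 39
D(26) + 28 → 54
E(29) + 39 → 68
54 + 68 → 122
The encoded length is the sum of every internal node's weight: 21 + 28 + 39 + 54 + 68 + 122 = 332 bits.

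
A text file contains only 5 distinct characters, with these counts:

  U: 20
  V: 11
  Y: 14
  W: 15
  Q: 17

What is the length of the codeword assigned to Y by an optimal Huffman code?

3

Build the tree from the bottom:
V(11) + Y(14) → 25
W(15) + Q(17) → 32
U(20) + 25 → 45
32 + 45 → 77
Y sits 3 levels below the root, so its codeword is 3 bits.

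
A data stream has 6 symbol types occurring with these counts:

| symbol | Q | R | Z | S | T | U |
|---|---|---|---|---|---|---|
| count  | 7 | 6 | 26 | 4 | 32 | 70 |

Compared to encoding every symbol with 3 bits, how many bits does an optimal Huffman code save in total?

Fixed-length: 3 bits × 145 symbols = 435 bits.
Huffman merges:
S(4) + R(6) → 10
Q(7) + 10 → 17
17 + Z(26) → 43
T(32) + 43 → 75
U(70) + 75 → 145
Huffman total = 10 + 17 + 43 + 75 + 145 = 290 bits.
Saving = 435 − 290 = 145 bits.

145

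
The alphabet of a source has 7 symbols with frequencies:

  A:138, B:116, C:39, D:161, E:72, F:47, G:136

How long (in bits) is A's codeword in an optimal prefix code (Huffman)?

2

Build the tree from the bottom:
combine C(39), F(47) → 86
combine E(72), 86 → 158
combine B(116), G(136) → 252
combine A(138), 158 → 296
combine D(161), 252 → 413
combine 296, 413 → 709
The subtree containing A is merged 2 times, so code length = 2.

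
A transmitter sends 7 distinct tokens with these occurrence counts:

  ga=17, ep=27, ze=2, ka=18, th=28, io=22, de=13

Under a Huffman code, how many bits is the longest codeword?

4

Merge the two lowest-weight nodes at each step:
ze(2) + de(13) → 15
15 + ga(17) → 32
ka(18) + io(22) → 40
ep(27) + th(28) → 55
32 + 40 → 72
55 + 72 → 127
The rarest symbols sit at the bottom; the longest codeword is 4 bits.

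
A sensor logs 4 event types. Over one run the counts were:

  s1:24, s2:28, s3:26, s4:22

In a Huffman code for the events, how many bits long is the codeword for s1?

Repeatedly merge the two smallest:
combine s4(22), s1(24) → 46
combine s3(26), s2(28) → 54
combine 46, 54 → 100
s1's leaf is at depth 2, giving a 2-bit codeword.

2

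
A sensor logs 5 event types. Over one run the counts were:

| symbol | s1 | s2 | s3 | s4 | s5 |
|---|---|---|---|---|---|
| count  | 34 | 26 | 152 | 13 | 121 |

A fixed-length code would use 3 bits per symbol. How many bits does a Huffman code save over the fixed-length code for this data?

386

Fixed-length: 3 bits × 346 symbols = 1038 bits.
Huffman merges:
merge s4(13) and s2(26): 39
merge s1(34) and 39: 73
merge 73 and s5(121): 194
merge s3(152) and 194: 346
Huffman total = 39 + 73 + 194 + 346 = 652 bits.
Saving = 1038 − 652 = 386 bits.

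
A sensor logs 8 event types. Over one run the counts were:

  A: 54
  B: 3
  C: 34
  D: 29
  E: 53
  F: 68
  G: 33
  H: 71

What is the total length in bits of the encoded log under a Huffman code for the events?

Build the Huffman tree bottom-up:
merge B(3) and D(29): 32
merge 32 and G(33): 65
merge C(34) and E(53): 87
merge A(54) and 65: 119
merge F(68) and H(71): 139
merge 87 and 119: 206
merge 139 and 206: 345
The encoded length is the sum of every internal node's weight: 32 + 65 + 87 + 119 + 139 + 206 + 345 = 993 bits.

993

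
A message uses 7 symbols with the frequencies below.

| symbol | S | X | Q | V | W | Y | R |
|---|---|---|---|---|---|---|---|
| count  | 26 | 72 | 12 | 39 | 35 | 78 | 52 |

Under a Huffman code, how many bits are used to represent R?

Repeatedly merge the two smallest:
merge Q(12) and S(26): 38
merge W(35) and 38: 73
merge V(39) and R(52): 91
merge X(72) and 73: 145
merge Y(78) and 91: 169
merge 145 and 169: 314
R's leaf is at depth 3, giving a 3-bit codeword.

3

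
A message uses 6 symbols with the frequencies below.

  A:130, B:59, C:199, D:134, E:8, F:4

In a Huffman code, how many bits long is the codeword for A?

2

Repeatedly merge the two smallest:
F(4) + E(8) → 12
12 + B(59) → 71
71 + A(130) → 201
D(134) + C(199) → 333
201 + 333 → 534
The subtree containing A is merged 2 times, so code length = 2.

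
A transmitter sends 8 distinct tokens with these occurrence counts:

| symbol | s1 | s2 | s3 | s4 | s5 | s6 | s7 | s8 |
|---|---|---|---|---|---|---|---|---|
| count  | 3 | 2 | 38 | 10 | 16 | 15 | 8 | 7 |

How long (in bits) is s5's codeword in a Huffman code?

3

Repeatedly merge the two smallest:
s2(2) + s1(3) → 5
5 + s8(7) → 12
s7(8) + s4(10) → 18
12 + s6(15) → 27
s5(16) + 18 → 34
27 + 34 → 61
s3(38) + 61 → 99
s5's leaf is at depth 3, giving a 3-bit codeword.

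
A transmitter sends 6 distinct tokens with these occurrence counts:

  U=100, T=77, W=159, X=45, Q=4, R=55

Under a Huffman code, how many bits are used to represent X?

Huffman merges, smallest pair first:
merge Q(4) and X(45): 49
merge 49 and R(55): 104
merge T(77) and U(100): 177
merge 104 and W(159): 263
merge 177 and 263: 440
The subtree containing X is merged 4 times, so code length = 4.

4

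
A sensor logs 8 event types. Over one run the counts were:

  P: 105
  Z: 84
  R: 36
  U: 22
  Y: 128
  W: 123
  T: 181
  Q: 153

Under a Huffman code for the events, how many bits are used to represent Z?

Repeatedly merge the two smallest:
U(22) + R(36) → 58
58 + Z(84) → 142
P(105) + W(123) → 228
Y(128) + 142 → 270
Q(153) + T(181) → 334
228 + 270 → 498
334 + 498 → 832
Z sits 4 levels below the root, so its codeword is 4 bits.

4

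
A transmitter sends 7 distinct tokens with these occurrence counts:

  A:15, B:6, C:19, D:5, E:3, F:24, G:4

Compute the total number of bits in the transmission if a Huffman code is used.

188

Greedily combine the two least-frequent nodes:
merge E(3) and G(4): 7
merge D(5) and B(6): 11
merge 7 and 11: 18
merge A(15) and 18: 33
merge C(19) and F(24): 43
merge 33 and 43: 76
Each symbol's bit-cost is frequency × depth; summing gives 188 bits (equivalently 7 + 11 + 18 + 33 + 43 + 76).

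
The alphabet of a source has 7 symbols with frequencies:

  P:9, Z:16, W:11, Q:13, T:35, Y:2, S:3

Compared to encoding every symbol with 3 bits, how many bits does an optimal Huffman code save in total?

51

Fixed-length: 3 bits × 89 symbols = 267 bits.
Huffman merges:
Y(2) + S(3) → 5
5 + P(9) → 14
W(11) + Q(13) → 24
14 + Z(16) → 30
24 + 30 → 54
T(35) + 54 → 89
Huffman total = 5 + 14 + 24 + 30 + 54 + 89 = 216 bits.
Saving = 267 − 216 = 51 bits.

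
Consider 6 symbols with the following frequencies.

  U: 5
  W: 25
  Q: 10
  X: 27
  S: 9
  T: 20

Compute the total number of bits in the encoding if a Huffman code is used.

Greedily combine the two least-frequent nodes:
U(5) + S(9) → 14
Q(10) + 14 → 24
T(20) + 24 → 44
W(25) + X(27) → 52
44 + 52 → 96
Total encoded bits = sum of merged weights = 14 + 24 + 44 + 52 + 96 = 230.

230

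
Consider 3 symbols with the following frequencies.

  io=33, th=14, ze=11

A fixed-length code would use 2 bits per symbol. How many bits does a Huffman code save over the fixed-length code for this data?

33

Fixed-length: 2 bits × 58 symbols = 116 bits.
Huffman merges:
combine ze(11), th(14) → 25
combine 25, io(33) → 58
Huffman total = 25 + 58 = 83 bits.
Saving = 116 − 83 = 33 bits.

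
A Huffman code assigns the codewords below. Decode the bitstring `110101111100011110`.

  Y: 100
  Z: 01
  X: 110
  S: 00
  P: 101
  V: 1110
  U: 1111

Read left to right; each codeword is recognised as soon as it completes (prefix code):
  110→X | 101→P | 1111→U | 00→S | 01→Z | 1110→V
Decoded message: XPUSZV

XPUSZV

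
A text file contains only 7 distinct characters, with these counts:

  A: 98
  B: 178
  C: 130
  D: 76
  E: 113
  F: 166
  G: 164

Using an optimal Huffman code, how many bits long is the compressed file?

Build the Huffman tree bottom-up:
merge D(76) and A(98): 174
merge E(113) and C(130): 243
merge G(164) and F(166): 330
merge 174 and B(178): 352
merge 243 and 330: 573
merge 352 and 573: 925
The encoded length is the sum of every internal node's weight: 174 + 243 + 330 + 352 + 573 + 925 = 2597 bits.

2597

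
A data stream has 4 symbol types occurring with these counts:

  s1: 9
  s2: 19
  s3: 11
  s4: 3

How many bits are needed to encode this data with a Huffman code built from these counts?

77

Build the Huffman tree bottom-up:
s4(3) + s1(9) → 12
s3(11) + 12 → 23
s2(19) + 23 → 42
The encoded length is the sum of every internal node's weight: 12 + 23 + 42 = 77 bits.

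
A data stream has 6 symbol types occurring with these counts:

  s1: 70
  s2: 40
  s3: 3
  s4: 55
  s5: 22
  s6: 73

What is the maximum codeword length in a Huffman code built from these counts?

Merge the two lowest-weight nodes at each step:
combine s3(3), s5(22) → 25
combine 25, s2(40) → 65
combine s4(55), 65 → 120
combine s1(70), s6(73) → 143
combine 120, 143 → 263
The rarest symbols sit at the bottom; the longest codeword is 4 bits.

4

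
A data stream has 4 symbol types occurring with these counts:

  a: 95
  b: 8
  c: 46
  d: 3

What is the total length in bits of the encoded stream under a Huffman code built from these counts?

Build the Huffman tree bottom-up:
d(3) + b(8) → 11
11 + c(46) → 57
57 + a(95) → 152
Total encoded bits = sum of merged weights = 11 + 57 + 152 = 220.

220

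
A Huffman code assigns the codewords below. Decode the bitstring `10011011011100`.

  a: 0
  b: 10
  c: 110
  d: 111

Read left to right; each codeword is recognised as soon as it completes (prefix code):
  10→b | 0→a | 110→c | 110→c | 111→d | 0→a | 0→a
Decoded message: baccdaa

baccdaa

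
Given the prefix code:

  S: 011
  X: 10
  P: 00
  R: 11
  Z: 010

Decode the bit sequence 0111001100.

Read left to right; each codeword is recognised as soon as it completes (prefix code):
  011→S | 10→X | 011→S | 00→P
Decoded message: SXSP

SXSP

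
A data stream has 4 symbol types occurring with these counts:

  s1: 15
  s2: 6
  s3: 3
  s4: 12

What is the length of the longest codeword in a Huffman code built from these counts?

3

Merge the two lowest-weight nodes at each step:
merge s3(3) and s2(6): 9
merge 9 and s4(12): 21
merge s1(15) and 21: 36
The rarest symbols sit at the bottom; the longest codeword is 3 bits.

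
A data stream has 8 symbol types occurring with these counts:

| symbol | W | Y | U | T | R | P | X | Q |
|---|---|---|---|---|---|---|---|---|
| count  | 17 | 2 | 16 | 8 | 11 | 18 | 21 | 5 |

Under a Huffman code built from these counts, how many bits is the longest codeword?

5

Merge the two lowest-weight nodes at each step:
merge Y(2) and Q(5): 7
merge 7 and T(8): 15
merge R(11) and 15: 26
merge U(16) and W(17): 33
merge P(18) and X(21): 39
merge 26 and 33: 59
merge 39 and 59: 98
Maximum depth reached is 5.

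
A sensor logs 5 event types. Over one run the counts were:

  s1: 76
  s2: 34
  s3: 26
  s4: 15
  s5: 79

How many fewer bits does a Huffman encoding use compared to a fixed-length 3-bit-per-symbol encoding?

Fixed-length: 3 bits × 230 symbols = 690 bits.
Huffman merges:
combine s4(15), s3(26) → 41
combine s2(34), 41 → 75
combine 75, s1(76) → 151
combine s5(79), 151 → 230
Huffman total = 41 + 75 + 151 + 230 = 497 bits.
Saving = 690 − 497 = 193 bits.

193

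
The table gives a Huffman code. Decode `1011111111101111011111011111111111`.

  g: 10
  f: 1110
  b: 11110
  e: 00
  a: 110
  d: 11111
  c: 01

gdbbdcdd

Read left to right; each codeword is recognised as soon as it completes (prefix code):
  10→g | 11111→d | 11110→b | 11110→b | 11111→d | 01→c | 11111→d | 11111→d
Decoded message: gdbbdcdd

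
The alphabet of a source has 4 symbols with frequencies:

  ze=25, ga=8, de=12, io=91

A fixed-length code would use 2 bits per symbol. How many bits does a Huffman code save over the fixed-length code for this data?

71

Fixed-length: 2 bits × 136 symbols = 272 bits.
Huffman merges:
combine ga(8), de(12) → 20
combine 20, ze(25) → 45
combine 45, io(91) → 136
Huffman total = 20 + 45 + 136 = 201 bits.
Saving = 272 − 201 = 71 bits.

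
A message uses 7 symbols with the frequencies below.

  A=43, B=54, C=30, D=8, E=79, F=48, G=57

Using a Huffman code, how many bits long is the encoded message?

859

Build the Huffman tree bottom-up:
combine D(8), C(30) → 38
combine 38, A(43) → 81
combine F(48), B(54) → 102
combine G(57), E(79) → 136
combine 81, 102 → 183
combine 136, 183 → 319
Total encoded bits = sum of merged weights = 38 + 81 + 102 + 136 + 183 + 319 = 859.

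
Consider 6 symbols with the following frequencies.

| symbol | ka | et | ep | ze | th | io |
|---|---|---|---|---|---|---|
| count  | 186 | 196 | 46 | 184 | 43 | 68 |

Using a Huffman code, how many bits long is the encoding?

1692

Greedily combine the two least-frequent nodes:
combine th(43), ep(46) → 89
combine io(68), 89 → 157
combine 157, ze(184) → 341
combine ka(186), et(196) → 382
combine 341, 382 → 723
Each symbol's bit-cost is frequency × depth; summing gives 1692 bits (equivalently 89 + 157 + 341 + 382 + 723).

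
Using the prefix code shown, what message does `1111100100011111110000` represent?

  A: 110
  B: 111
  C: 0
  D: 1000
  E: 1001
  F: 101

Read left to right; each codeword is recognised as soon as it completes (prefix code):
  111→B | 110→A | 0→C | 1000→D | 111→B | 111→B | 1000→D | 0→C
Decoded message: BACDBBDC

BACDBBDC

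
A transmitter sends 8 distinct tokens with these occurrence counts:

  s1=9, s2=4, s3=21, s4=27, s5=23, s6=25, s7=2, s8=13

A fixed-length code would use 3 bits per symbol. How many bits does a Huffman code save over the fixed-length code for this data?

Fixed-length: 3 bits × 124 symbols = 372 bits.
Huffman merges:
merge s7(2) and s2(4): 6
merge 6 and s1(9): 15
merge s8(13) and 15: 28
merge s3(21) and s5(23): 44
merge s6(25) and s4(27): 52
merge 28 and 44: 72
merge 52 and 72: 124
Huffman total = 6 + 15 + 28 + 44 + 52 + 72 + 124 = 341 bits.
Saving = 372 − 341 = 31 bits.

31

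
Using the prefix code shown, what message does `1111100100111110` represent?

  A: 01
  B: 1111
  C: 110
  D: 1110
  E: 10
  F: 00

BEAFBE

Read left to right; each codeword is recognised as soon as it completes (prefix code):
  1111→B | 10→E | 01→A | 00→F | 1111→B | 10→E
Decoded message: BEAFBE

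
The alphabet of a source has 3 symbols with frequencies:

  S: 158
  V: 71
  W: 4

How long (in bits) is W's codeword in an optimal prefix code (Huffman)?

2

Build the tree from the bottom:
W(4) + V(71) → 75
75 + S(158) → 233
W's leaf is at depth 2, giving a 2-bit codeword.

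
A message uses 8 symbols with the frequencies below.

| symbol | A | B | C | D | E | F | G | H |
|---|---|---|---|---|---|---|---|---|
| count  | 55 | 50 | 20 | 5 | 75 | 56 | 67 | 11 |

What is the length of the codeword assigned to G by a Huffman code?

Build the tree from the bottom:
merge D(5) and H(11): 16
merge 16 and C(20): 36
merge 36 and B(50): 86
merge A(55) and F(56): 111
merge G(67) and E(75): 142
merge 86 and 111: 197
merge 142 and 197: 339
The subtree containing G is merged 2 times, so code length = 2.

2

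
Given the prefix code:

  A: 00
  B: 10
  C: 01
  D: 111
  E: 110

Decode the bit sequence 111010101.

DCCC

Read left to right; each codeword is recognised as soon as it completes (prefix code):
  111→D | 01→C | 01→C | 01→C
Decoded message: DCCC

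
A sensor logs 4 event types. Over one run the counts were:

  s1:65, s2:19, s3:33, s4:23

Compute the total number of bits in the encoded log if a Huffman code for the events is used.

Merge the two smallest weights repeatedly:
s2(19) + s4(23) → 42
s3(33) + 42 → 75
s1(65) + 75 → 140
Total encoded bits = sum of merged weights = 42 + 75 + 140 = 257.

257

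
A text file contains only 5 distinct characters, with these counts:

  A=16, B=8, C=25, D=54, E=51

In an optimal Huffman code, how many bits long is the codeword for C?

Repeatedly merge the two smallest:
B(8) + A(16) → 24
24 + C(25) → 49
49 + E(51) → 100
D(54) + 100 → 154
C's leaf is at depth 3, giving a 3-bit codeword.

3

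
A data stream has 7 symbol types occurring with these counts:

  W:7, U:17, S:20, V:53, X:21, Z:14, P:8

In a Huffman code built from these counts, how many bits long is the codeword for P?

Build the tree from the bottom:
merge W(7) and P(8): 15
merge Z(14) and 15: 29
merge U(17) and S(20): 37
merge X(21) and 29: 50
merge 37 and 50: 87
merge V(53) and 87: 140
P's leaf is at depth 5, giving a 5-bit codeword.

5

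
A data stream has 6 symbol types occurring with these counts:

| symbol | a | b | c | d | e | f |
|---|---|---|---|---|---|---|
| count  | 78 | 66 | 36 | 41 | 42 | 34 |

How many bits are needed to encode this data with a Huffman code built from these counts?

747

Merge the two smallest weights repeatedly:
f(34) + c(36) → 70
d(41) + e(42) → 83
b(66) + 70 → 136
a(78) + 83 → 161
136 + 161 → 297
Each symbol's bit-cost is frequency × depth; summing gives 747 bits (equivalently 70 + 83 + 136 + 161 + 297).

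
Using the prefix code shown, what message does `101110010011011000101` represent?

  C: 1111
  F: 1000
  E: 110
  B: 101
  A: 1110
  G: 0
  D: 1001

Read left to right; each codeword is recognised as soon as it completes (prefix code):
  101→B | 110→E | 0→G | 1001→D | 101→B | 1000→F | 101→B
Decoded message: BEGDBFB

BEGDBFB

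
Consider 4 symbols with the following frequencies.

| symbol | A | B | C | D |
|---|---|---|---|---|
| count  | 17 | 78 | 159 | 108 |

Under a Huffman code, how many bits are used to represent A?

3

Repeatedly merge the two smallest:
combine A(17), B(78) → 95
combine 95, D(108) → 203
combine C(159), 203 → 362
A sits 3 levels below the root, so its codeword is 3 bits.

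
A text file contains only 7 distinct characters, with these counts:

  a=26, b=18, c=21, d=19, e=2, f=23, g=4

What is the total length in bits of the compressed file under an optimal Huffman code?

Build the Huffman tree bottom-up:
combine e(2), g(4) → 6
combine 6, b(18) → 24
combine d(19), c(21) → 40
combine f(23), 24 → 47
combine a(26), 40 → 66
combine 47, 66 → 113
Total encoded bits = sum of merged weights = 6 + 24 + 40 + 47 + 66 + 113 = 296.

296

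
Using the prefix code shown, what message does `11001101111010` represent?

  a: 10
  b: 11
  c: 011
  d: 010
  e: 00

bebcbd

Read left to right; each codeword is recognised as soon as it completes (prefix code):
  11→b | 00→e | 11→b | 011→c | 11→b | 010→d
Decoded message: bebcbd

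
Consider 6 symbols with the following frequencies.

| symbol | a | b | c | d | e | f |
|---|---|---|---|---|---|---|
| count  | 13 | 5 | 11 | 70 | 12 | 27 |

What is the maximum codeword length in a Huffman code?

4

Merge the two lowest-weight nodes at each step:
merge b(5) and c(11): 16
merge e(12) and a(13): 25
merge 16 and 25: 41
merge f(27) and 41: 68
merge 68 and d(70): 138
The first pair merged (b, c) ends up deepest, at depth 4.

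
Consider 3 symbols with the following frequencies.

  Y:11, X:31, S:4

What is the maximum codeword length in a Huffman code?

2

Merge the two lowest-weight nodes at each step:
S(4) + Y(11) → 15
15 + X(31) → 46
The rarest symbols sit at the bottom; the longest codeword is 2 bits.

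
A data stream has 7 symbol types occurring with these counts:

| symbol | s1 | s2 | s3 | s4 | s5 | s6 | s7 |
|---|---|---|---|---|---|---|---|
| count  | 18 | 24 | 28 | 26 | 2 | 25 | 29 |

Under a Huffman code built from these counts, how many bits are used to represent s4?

3

Build the tree from the bottom:
combine s5(2), s1(18) → 20
combine 20, s2(24) → 44
combine s6(25), s4(26) → 51
combine s3(28), s7(29) → 57
combine 44, 51 → 95
combine 57, 95 → 152
s4 sits 3 levels below the root, so its codeword is 3 bits.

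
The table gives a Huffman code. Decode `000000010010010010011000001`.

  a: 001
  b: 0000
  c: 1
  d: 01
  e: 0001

beaaaacbd

Read left to right; each codeword is recognised as soon as it completes (prefix code):
  0000→b | 0001→e | 001→a | 001→a | 001→a | 001→a | 1→c | 0000→b | 01→d
Decoded message: beaaaacbd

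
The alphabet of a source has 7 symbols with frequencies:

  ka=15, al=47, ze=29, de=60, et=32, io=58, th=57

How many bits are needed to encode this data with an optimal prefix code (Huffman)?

Build the Huffman tree bottom-up:
merge ka(15) and ze(29): 44
merge et(32) and 44: 76
merge al(47) and th(57): 104
merge io(58) and de(60): 118
merge 76 and 104: 180
merge 118 and 180: 298
Each symbol's bit-cost is frequency × depth; summing gives 820 bits (equivalently 44 + 76 + 104 + 118 + 180 + 298).

820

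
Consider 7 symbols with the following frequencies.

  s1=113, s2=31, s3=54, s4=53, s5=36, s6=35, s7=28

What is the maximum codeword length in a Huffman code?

3

Merge the two lowest-weight nodes at each step:
s7(28) + s2(31) → 59
s6(35) + s5(36) → 71
s4(53) + s3(54) → 107
59 + 71 → 130
107 + s1(113) → 220
130 + 220 → 350
Maximum depth reached is 3.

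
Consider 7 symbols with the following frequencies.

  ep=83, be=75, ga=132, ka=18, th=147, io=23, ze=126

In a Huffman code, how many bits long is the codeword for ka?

Huffman merges, smallest pair first:
merge ka(18) and io(23): 41
merge 41 and be(75): 116
merge ep(83) and 116: 199
merge ze(126) and ga(132): 258
merge th(147) and 199: 346
merge 258 and 346: 604
ka sits 5 levels below the root, so its codeword is 5 bits.

5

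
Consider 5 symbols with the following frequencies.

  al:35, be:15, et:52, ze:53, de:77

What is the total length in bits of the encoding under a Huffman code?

514

Greedily combine the two least-frequent nodes:
be(15) + al(35) → 50
50 + et(52) → 102
ze(53) + de(77) → 130
102 + 130 → 232
The encoded length is the sum of every internal node's weight: 50 + 102 + 130 + 232 = 514 bits.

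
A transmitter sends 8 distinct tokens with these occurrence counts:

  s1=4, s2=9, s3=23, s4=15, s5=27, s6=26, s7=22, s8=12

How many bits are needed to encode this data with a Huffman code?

399

Build the Huffman tree bottom-up:
merge s1(4) and s2(9): 13
merge s8(12) and 13: 25
merge s4(15) and s7(22): 37
merge s3(23) and 25: 48
merge s6(26) and s5(27): 53
merge 37 and 48: 85
merge 53 and 85: 138
The encoded length is the sum of every internal node's weight: 13 + 25 + 37 + 48 + 53 + 85 + 138 = 399 bits.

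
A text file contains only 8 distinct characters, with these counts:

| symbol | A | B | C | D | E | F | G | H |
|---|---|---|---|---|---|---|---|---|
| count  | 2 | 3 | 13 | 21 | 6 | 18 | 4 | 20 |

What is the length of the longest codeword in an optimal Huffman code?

Merge the two lowest-weight nodes at each step:
A(2) + B(3) → 5
G(4) + 5 → 9
E(6) + 9 → 15
C(13) + 15 → 28
F(18) + H(20) → 38
D(21) + 28 → 49
38 + 49 → 87
The rarest symbols sit at the bottom; the longest codeword is 6 bits.

6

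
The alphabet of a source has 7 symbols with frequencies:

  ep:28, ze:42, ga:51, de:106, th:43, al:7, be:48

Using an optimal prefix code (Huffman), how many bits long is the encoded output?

Build the Huffman tree bottom-up:
al(7) + ep(28) → 35
35 + ze(42) → 77
th(43) + be(48) → 91
ga(51) + 77 → 128
91 + de(106) → 197
128 + 197 → 325
The encoded length is the sum of every internal node's weight: 35 + 77 + 91 + 128 + 197 + 325 = 853 bits.

853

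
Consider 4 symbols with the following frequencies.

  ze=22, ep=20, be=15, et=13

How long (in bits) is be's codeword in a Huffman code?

Repeatedly merge the two smallest:
combine et(13), be(15) → 28
combine ep(20), ze(22) → 42
combine 28, 42 → 70
be sits 2 levels below the root, so its codeword is 2 bits.

2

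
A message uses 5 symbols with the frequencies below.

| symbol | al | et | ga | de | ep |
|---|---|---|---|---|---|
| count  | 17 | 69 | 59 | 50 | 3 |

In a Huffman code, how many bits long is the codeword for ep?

3

Repeatedly merge the two smallest:
ep(3) + al(17) → 20
20 + de(50) → 70
ga(59) + et(69) → 128
70 + 128 → 198
The subtree containing ep is merged 3 times, so code length = 3.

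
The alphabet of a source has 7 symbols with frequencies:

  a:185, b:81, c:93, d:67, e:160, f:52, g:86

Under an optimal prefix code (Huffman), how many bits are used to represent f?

Repeatedly merge the two smallest:
combine f(52), d(67) → 119
combine b(81), g(86) → 167
combine c(93), 119 → 212
combine e(160), 167 → 327
combine a(185), 212 → 397
combine 327, 397 → 724
f sits 4 levels below the root, so its codeword is 4 bits.

4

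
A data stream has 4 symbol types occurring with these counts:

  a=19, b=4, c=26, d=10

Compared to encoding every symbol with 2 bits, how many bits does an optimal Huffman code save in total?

12

Fixed-length: 2 bits × 59 symbols = 118 bits.
Huffman merges:
combine b(4), d(10) → 14
combine 14, a(19) → 33
combine c(26), 33 → 59
Huffman total = 14 + 33 + 59 = 106 bits.
Saving = 118 − 106 = 12 bits.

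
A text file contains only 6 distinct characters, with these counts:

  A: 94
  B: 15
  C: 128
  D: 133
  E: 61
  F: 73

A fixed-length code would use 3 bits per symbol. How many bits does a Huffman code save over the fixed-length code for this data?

279

Fixed-length: 3 bits × 504 symbols = 1512 bits.
Huffman merges:
merge B(15) and E(61): 76
merge F(73) and 76: 149
merge A(94) and C(128): 222
merge D(133) and 149: 282
merge 222 and 282: 504
Huffman total = 76 + 149 + 222 + 282 + 504 = 1233 bits.
Saving = 1512 − 1233 = 279 bits.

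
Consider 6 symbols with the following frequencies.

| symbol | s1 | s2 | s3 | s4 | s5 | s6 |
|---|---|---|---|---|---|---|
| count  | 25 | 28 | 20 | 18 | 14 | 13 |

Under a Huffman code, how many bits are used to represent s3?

3

Huffman merges, smallest pair first:
combine s6(13), s5(14) → 27
combine s4(18), s3(20) → 38
combine s1(25), 27 → 52
combine s2(28), 38 → 66
combine 52, 66 → 118
The subtree containing s3 is merged 3 times, so code length = 3.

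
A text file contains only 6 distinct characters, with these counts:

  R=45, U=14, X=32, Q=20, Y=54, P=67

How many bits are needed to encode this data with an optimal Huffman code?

Greedily combine the two least-frequent nodes:
merge U(14) and Q(20): 34
merge X(32) and 34: 66
merge R(45) and Y(54): 99
merge 66 and P(67): 133
merge 99 and 133: 232
The encoded length is the sum of every internal node's weight: 34 + 66 + 99 + 133 + 232 = 564 bits.

564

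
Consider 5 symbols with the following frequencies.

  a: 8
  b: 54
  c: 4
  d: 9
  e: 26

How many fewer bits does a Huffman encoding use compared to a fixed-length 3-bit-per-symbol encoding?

122

Fixed-length: 3 bits × 101 symbols = 303 bits.
Huffman merges:
combine c(4), a(8) → 12
combine d(9), 12 → 21
combine 21, e(26) → 47
combine 47, b(54) → 101
Huffman total = 12 + 21 + 47 + 101 = 181 bits.
Saving = 303 − 181 = 122 bits.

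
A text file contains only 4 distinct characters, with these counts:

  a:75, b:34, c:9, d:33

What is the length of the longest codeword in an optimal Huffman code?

3

Merge the two lowest-weight nodes at each step:
merge c(9) and d(33): 42
merge b(34) and 42: 76
merge a(75) and 76: 151
The first pair merged (c, d) ends up deepest, at depth 3.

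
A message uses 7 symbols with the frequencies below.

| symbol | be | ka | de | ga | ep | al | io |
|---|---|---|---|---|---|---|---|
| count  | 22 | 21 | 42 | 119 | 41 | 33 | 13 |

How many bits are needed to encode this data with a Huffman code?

724

Merge the two smallest weights repeatedly:
merge io(13) and ka(21): 34
merge be(22) and al(33): 55
merge 34 and ep(41): 75
merge de(42) and 55: 97
merge 75 and 97: 172
merge ga(119) and 172: 291
Total encoded bits = sum of merged weights = 34 + 55 + 75 + 97 + 172 + 291 = 724.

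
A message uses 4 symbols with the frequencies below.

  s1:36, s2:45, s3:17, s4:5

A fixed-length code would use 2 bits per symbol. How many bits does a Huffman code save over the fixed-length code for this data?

Fixed-length: 2 bits × 103 symbols = 206 bits.
Huffman merges:
s4(5) + s3(17) → 22
22 + s1(36) → 58
s2(45) + 58 → 103
Huffman total = 22 + 58 + 103 = 183 bits.
Saving = 206 − 183 = 23 bits.

23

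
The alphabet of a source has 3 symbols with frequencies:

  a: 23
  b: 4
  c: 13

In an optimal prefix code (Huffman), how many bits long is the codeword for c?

Build the tree from the bottom:
merge b(4) and c(13): 17
merge 17 and a(23): 40
c sits 2 levels below the root, so its codeword is 2 bits.

2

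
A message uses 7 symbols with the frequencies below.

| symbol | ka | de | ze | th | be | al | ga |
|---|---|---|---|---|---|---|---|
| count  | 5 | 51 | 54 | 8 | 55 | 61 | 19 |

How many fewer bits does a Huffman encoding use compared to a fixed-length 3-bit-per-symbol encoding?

Fixed-length: 3 bits × 253 symbols = 759 bits.
Huffman merges:
merge ka(5) and th(8): 13
merge 13 and ga(19): 32
merge 32 and de(51): 83
merge ze(54) and be(55): 109
merge al(61) and 83: 144
merge 109 and 144: 253
Huffman total = 13 + 32 + 83 + 109 + 144 + 253 = 634 bits.
Saving = 759 − 634 = 125 bits.

125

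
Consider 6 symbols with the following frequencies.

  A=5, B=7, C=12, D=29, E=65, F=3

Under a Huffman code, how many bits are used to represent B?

Huffman merges, smallest pair first:
F(3) + A(5) → 8
B(7) + 8 → 15
C(12) + 15 → 27
27 + D(29) → 56
56 + E(65) → 121
B's leaf is at depth 4, giving a 4-bit codeword.

4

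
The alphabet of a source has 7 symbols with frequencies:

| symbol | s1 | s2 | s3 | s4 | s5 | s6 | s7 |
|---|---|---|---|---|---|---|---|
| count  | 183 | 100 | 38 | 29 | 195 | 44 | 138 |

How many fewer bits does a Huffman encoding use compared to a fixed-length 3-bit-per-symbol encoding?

338

Fixed-length: 3 bits × 727 symbols = 2181 bits.
Huffman merges:
s4(29) + s3(38) → 67
s6(44) + 67 → 111
s2(100) + 111 → 211
s7(138) + s1(183) → 321
s5(195) + 211 → 406
321 + 406 → 727
Huffman total = 67 + 111 + 211 + 321 + 406 + 727 = 1843 bits.
Saving = 2181 − 1843 = 338 bits.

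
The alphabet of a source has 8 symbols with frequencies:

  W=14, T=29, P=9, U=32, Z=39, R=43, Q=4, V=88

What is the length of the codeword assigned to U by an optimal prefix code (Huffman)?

3

Repeatedly merge the two smallest:
Q(4) + P(9) → 13
13 + W(14) → 27
27 + T(29) → 56
U(32) + Z(39) → 71
R(43) + 56 → 99
71 + V(88) → 159
99 + 159 → 258
U's leaf is at depth 3, giving a 3-bit codeword.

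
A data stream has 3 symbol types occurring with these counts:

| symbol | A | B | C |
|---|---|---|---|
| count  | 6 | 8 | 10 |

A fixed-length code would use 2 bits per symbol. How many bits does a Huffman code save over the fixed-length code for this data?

10

Fixed-length: 2 bits × 24 symbols = 48 bits.
Huffman merges:
combine A(6), B(8) → 14
combine C(10), 14 → 24
Huffman total = 14 + 24 = 38 bits.
Saving = 48 − 38 = 10 bits.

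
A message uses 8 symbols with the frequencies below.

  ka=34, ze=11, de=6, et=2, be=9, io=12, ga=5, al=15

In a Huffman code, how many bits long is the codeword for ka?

2

Huffman merges, smallest pair first:
et(2) + ga(5) → 7
de(6) + 7 → 13
be(9) + ze(11) → 20
io(12) + 13 → 25
al(15) + 20 → 35
25 + ka(34) → 59
35 + 59 → 94
The subtree containing ka is merged 2 times, so code length = 2.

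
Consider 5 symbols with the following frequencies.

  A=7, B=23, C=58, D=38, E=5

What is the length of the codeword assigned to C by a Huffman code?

Repeatedly merge the two smallest:
E(5) + A(7) → 12
12 + B(23) → 35
35 + D(38) → 73
C(58) + 73 → 131
C is merged only at the final step, so code length = 1.

1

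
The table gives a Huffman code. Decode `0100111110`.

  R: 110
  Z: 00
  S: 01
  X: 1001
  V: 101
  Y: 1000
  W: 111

SZWR

Read left to right; each codeword is recognised as soon as it completes (prefix code):
  01→S | 00→Z | 111→W | 110→R
Decoded message: SZWR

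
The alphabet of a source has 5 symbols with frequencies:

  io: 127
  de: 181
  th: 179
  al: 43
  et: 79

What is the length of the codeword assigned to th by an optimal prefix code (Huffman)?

2

Build the tree from the bottom:
merge al(43) and et(79): 122
merge 122 and io(127): 249
merge th(179) and de(181): 360
merge 249 and 360: 609
th's leaf is at depth 2, giving a 2-bit codeword.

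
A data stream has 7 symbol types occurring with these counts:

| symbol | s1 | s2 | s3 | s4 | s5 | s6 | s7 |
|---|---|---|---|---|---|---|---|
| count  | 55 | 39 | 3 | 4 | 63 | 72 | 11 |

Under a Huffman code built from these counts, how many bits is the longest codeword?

5

Merge the two lowest-weight nodes at each step:
s3(3) + s4(4) → 7
7 + s7(11) → 18
18 + s2(39) → 57
s1(55) + 57 → 112
s5(63) + s6(72) → 135
112 + 135 → 247
The first pair merged (s3, s4) ends up deepest, at depth 5.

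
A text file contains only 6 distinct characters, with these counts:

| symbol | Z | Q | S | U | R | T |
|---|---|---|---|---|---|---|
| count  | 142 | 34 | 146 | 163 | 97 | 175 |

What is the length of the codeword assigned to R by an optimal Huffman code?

4

Build the tree from the bottom:
merge Q(34) and R(97): 131
merge 131 and Z(142): 273
merge S(146) and U(163): 309
merge T(175) and 273: 448
merge 309 and 448: 757
R sits 4 levels below the root, so its codeword is 4 bits.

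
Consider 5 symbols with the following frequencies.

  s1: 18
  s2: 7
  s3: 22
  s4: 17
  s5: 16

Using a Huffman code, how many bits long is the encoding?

Greedily combine the two least-frequent nodes:
merge s2(7) and s5(16): 23
merge s4(17) and s1(18): 35
merge s3(22) and 23: 45
merge 35 and 45: 80
The encoded length is the sum of every internal node's weight: 23 + 35 + 45 + 80 = 183 bits.

183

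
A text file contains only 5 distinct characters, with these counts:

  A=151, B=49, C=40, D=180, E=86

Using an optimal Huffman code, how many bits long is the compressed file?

1096

Greedily combine the two least-frequent nodes:
combine C(40), B(49) → 89
combine E(86), 89 → 175
combine A(151), 175 → 326
combine D(180), 326 → 506
Total encoded bits = sum of merged weights = 89 + 175 + 326 + 506 = 1096.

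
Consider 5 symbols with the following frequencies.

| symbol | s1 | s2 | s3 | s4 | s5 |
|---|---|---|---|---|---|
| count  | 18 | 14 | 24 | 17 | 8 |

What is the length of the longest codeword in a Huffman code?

3

Merge the two lowest-weight nodes at each step:
combine s5(8), s2(14) → 22
combine s4(17), s1(18) → 35
combine 22, s3(24) → 46
combine 35, 46 → 81
The first pair merged (s5, s2) ends up deepest, at depth 3.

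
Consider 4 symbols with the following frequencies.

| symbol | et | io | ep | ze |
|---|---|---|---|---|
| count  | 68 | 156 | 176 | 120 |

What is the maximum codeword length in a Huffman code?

2

Merge the two lowest-weight nodes at each step:
combine et(68), ze(120) → 188
combine io(156), ep(176) → 332
combine 188, 332 → 520
The first pair merged (et, ze) ends up deepest, at depth 2.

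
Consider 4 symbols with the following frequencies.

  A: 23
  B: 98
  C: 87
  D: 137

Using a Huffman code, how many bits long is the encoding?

663

Build the Huffman tree bottom-up:
A(23) + C(87) → 110
B(98) + 110 → 208
D(137) + 208 → 345
The encoded length is the sum of every internal node's weight: 110 + 208 + 345 = 663 bits.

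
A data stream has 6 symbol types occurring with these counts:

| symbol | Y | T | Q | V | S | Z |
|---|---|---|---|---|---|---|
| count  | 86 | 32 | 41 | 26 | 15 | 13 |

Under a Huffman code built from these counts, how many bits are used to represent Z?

Huffman merges, smallest pair first:
merge Z(13) and S(15): 28
merge V(26) and 28: 54
merge T(32) and Q(41): 73
merge 54 and 73: 127
merge Y(86) and 127: 213
Z's leaf is at depth 4, giving a 4-bit codeword.

4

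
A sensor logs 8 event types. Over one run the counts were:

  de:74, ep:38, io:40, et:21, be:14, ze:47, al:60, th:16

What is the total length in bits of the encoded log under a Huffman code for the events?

877

Build the Huffman tree bottom-up:
combine be(14), th(16) → 30
combine et(21), 30 → 51
combine ep(38), io(40) → 78
combine ze(47), 51 → 98
combine al(60), de(74) → 134
combine 78, 98 → 176
combine 134, 176 → 310
The encoded length is the sum of every internal node's weight: 30 + 51 + 78 + 98 + 134 + 176 + 310 = 877 bits.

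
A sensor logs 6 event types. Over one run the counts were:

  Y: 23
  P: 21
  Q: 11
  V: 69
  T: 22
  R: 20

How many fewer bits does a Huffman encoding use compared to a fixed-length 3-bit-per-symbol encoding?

107

Fixed-length: 3 bits × 166 symbols = 498 bits.
Huffman merges:
merge Q(11) and R(20): 31
merge P(21) and T(22): 43
merge Y(23) and 31: 54
merge 43 and 54: 97
merge V(69) and 97: 166
Huffman total = 31 + 43 + 54 + 97 + 166 = 391 bits.
Saving = 498 − 391 = 107 bits.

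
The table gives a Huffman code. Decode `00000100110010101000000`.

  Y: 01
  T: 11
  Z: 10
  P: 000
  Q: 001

Read left to right; each codeword is recognised as soon as it completes (prefix code):
  000→P | 001→Q | 001→Q | 10→Z | 01→Y | 01→Y | 01→Y | 000→P | 000→P
Decoded message: PQQZYYYPP

PQQZYYYPP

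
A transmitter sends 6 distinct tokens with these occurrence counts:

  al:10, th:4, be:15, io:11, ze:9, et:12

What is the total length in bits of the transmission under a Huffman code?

156

Build the Huffman tree bottom-up:
combine th(4), ze(9) → 13
combine al(10), io(11) → 21
combine et(12), 13 → 25
combine be(15), 21 → 36
combine 25, 36 → 61
Total encoded bits = sum of merged weights = 13 + 21 + 25 + 36 + 61 = 156.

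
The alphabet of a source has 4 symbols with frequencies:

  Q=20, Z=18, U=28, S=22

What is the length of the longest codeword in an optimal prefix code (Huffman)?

Merge the two lowest-weight nodes at each step:
combine Z(18), Q(20) → 38
combine S(22), U(28) → 50
combine 38, 50 → 88
The first pair merged (Z, Q) ends up deepest, at depth 2.

2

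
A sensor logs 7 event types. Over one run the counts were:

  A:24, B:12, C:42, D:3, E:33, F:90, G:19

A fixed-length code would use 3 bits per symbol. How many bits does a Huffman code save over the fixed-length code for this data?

131

Fixed-length: 3 bits × 223 symbols = 669 bits.
Huffman merges:
D(3) + B(12) → 15
15 + G(19) → 34
A(24) + E(33) → 57
34 + C(42) → 76
57 + 76 → 133
F(90) + 133 → 223
Huffman total = 15 + 34 + 57 + 76 + 133 + 223 = 538 bits.
Saving = 669 − 538 = 131 bits.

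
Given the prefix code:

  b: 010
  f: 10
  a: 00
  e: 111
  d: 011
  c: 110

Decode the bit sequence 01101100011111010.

ddadeb

Read left to right; each codeword is recognised as soon as it completes (prefix code):
  011→d | 011→d | 00→a | 011→d | 111→e | 010→b
Decoded message: ddadeb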